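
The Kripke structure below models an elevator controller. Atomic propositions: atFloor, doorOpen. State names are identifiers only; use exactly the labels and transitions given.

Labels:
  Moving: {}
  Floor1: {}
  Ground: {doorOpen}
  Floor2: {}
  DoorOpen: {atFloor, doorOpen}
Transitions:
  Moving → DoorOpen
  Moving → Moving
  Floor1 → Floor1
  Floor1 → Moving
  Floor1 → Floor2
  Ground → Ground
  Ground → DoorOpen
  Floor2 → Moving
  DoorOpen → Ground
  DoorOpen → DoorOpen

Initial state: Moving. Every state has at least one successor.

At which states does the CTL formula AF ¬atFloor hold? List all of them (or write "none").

{Moving, Floor1, Ground, Floor2}

States satisfying ¬atFloor: {Moving, Floor1, Ground, Floor2}.
States satisfying AF ¬atFloor: {Moving, Floor1, Ground, Floor2}.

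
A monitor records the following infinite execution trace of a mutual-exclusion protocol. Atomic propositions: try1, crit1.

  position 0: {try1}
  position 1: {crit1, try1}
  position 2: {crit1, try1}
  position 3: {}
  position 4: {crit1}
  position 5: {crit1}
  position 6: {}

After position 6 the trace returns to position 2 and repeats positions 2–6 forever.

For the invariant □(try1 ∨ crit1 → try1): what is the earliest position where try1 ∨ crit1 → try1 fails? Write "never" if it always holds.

4

Check try1 ∨ crit1 → try1 at each position in order: 0 ✓, 1 ✓, 2 ✓, 3 ✓.
At position 4 the labels are {crit1}, so try1 ∨ crit1 → try1 is false there. This is the first violation.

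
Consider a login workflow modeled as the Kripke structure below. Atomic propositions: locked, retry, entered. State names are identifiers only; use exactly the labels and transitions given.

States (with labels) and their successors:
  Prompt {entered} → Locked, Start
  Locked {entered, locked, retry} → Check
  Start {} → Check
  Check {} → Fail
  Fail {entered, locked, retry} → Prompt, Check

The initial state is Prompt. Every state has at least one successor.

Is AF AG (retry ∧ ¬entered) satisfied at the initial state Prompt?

Violated

States satisfying AG (retry ∧ ¬entered): ∅.
States satisfying AF AG (retry ∧ ¬entered): ∅.
There is a path from Prompt along which AG (retry ∧ ¬entered) never holds.
Prompt ∉ Sat(AF AG (retry ∧ ¬entered)).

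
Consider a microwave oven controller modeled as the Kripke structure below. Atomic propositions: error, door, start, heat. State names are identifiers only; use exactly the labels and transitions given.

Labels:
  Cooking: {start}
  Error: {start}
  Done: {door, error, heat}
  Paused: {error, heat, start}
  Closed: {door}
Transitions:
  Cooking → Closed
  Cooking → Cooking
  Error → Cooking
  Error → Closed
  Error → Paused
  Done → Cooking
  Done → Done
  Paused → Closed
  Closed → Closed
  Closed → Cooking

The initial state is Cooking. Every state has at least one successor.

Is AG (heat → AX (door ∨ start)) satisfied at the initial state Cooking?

Holds

States satisfying heat → AX (door ∨ start): {Cooking, Error, Done, Paused, Closed}.
States satisfying AG (heat → AX (door ∨ start)): {Cooking, Error, Done, Paused, Closed}.
Every state reachable from Cooking satisfies heat → AX (door ∨ start).
Cooking ∈ Sat(AG (heat → AX (door ∨ start))).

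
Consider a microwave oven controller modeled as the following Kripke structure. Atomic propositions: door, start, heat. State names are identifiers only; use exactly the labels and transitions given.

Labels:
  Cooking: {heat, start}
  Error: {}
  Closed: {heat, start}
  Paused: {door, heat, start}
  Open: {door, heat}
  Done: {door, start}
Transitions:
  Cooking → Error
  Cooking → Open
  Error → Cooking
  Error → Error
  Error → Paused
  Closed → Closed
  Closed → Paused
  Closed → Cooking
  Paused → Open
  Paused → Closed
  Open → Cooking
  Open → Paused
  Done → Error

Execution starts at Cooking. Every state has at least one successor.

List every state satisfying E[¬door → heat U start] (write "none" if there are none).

States satisfying ¬door → heat: {Cooking, Closed, Paused, Open, Done}.
States satisfying start: {Cooking, Closed, Paused, Done}.
States satisfying E[¬door → heat U start]: {Cooking, Closed, Paused, Open, Done}.

{Cooking, Closed, Paused, Open, Done}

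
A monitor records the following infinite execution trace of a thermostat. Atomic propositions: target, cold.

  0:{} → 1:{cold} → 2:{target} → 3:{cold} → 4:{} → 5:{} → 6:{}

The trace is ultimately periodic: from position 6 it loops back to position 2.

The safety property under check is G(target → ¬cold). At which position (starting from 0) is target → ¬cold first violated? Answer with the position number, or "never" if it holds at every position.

never

target → ¬cold holds at every position 0..6, and those are all the positions the trace ever visits, so the invariant G(target → ¬cold) is never violated.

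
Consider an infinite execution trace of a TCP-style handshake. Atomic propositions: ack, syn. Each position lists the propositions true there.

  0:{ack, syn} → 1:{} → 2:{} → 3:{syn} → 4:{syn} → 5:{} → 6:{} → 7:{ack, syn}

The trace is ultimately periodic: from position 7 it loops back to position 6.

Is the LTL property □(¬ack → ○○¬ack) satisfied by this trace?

¬ack → ○○¬ack must hold at every position from 0 onward. It fails at position 5, so □(¬ack → ○○¬ack) is false.
Positions where ¬ack holds: 1, 2, 3, 4, 5, 6.
Check ○○¬ack at each: 1→ok, 2→ok, 3→ok, 4→ok, 5→fails, 6→ok.

Violated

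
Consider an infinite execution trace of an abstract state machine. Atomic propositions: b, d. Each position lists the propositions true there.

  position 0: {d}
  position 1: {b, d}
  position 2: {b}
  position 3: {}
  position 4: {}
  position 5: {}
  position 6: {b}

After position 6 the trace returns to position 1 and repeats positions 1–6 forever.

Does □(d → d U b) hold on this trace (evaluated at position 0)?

d → d U b holds at every position 0..6, and those are all positions ever visited, so □(d → d U b) holds.
Positions where d holds: 0, 1.
Check d U b at each: 0→ok, 1→ok.

Holds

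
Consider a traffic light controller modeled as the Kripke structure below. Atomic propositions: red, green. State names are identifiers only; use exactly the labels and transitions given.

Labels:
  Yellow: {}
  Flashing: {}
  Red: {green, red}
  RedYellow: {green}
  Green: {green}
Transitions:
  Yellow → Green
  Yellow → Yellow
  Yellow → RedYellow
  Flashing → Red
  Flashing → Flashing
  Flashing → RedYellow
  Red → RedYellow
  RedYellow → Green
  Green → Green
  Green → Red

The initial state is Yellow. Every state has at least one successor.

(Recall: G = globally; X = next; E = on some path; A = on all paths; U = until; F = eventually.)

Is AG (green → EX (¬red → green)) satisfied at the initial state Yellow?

States satisfying green → EX (¬red → green): {Yellow, Flashing, Red, RedYellow, Green}.
States satisfying AG (green → EX (¬red → green)): {Yellow, Flashing, Red, RedYellow, Green}.
Every state reachable from Yellow satisfies green → EX (¬red → green).
Yellow ∈ Sat(AG (green → EX (¬red → green))).

Holds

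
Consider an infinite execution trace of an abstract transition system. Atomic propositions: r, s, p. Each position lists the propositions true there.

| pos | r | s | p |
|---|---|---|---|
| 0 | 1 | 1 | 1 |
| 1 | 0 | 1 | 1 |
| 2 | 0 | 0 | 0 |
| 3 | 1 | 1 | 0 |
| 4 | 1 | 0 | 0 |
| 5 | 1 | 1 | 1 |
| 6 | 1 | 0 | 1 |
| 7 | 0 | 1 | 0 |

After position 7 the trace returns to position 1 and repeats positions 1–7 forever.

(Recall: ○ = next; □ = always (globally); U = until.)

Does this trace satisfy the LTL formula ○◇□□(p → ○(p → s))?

The position after 0 is 1; ◇□□(p → ○(p → s)) is false there.

Does not hold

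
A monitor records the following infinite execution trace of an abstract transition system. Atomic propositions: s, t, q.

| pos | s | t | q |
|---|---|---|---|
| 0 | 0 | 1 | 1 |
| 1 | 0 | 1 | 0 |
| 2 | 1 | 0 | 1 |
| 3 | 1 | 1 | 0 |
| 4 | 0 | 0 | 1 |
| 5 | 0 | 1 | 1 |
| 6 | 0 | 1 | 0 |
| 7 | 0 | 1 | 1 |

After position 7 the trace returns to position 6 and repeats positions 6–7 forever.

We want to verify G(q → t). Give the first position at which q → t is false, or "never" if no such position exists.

Check q → t at each position in order: 0 ✓, 1 ✓.
At position 2 the labels are {q, s}, so q → t is false there. This is the first violation.

2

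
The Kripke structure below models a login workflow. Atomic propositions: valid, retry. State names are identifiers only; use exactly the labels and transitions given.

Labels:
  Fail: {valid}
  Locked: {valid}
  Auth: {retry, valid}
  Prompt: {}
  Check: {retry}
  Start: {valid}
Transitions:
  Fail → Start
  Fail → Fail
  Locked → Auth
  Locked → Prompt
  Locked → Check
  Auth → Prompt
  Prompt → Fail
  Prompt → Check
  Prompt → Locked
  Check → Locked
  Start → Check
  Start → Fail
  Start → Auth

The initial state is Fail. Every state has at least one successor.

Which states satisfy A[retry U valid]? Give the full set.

{Fail, Locked, Auth, Check, Start}

States satisfying retry: {Auth, Check}.
States satisfying valid: {Fail, Locked, Auth, Start}.
States satisfying A[retry U valid]: {Fail, Locked, Auth, Check, Start}.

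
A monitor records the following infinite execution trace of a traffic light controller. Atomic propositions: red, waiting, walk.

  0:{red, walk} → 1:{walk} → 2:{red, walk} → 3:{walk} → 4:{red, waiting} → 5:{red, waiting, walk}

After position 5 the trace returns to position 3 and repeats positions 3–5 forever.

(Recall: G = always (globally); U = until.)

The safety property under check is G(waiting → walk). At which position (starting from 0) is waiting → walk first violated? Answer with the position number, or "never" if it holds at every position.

Check waiting → walk at each position in order: 0 ✓, 1 ✓, 2 ✓, 3 ✓.
At position 4 the labels are {red, waiting}, so waiting → walk is false there. This is the first violation.

4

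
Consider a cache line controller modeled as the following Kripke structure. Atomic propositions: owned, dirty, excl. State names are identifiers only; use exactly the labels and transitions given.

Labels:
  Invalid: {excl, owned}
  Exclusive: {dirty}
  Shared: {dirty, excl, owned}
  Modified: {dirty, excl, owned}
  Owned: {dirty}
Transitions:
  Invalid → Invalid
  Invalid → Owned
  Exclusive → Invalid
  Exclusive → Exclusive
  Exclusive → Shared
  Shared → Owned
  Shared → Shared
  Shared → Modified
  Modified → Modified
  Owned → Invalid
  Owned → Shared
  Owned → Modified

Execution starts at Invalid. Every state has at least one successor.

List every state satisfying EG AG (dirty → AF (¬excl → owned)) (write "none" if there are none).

States satisfying AG (dirty → AF (¬excl → owned)): {Invalid, Shared, Modified, Owned}.
States satisfying EG AG (dirty → AF (¬excl → owned)): {Invalid, Shared, Modified, Owned}.

{Invalid, Shared, Modified, Owned}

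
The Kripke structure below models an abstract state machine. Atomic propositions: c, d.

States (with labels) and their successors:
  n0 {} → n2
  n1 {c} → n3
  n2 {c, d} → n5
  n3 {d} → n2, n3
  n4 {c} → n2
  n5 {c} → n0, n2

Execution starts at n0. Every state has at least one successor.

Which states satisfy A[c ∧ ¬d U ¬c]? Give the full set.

States satisfying c ∧ ¬d: {n1, n4, n5}.
States satisfying ¬c: {n0, n3}.
States satisfying A[c ∧ ¬d U ¬c]: {n0, n1, n3}.

{n0, n1, n3}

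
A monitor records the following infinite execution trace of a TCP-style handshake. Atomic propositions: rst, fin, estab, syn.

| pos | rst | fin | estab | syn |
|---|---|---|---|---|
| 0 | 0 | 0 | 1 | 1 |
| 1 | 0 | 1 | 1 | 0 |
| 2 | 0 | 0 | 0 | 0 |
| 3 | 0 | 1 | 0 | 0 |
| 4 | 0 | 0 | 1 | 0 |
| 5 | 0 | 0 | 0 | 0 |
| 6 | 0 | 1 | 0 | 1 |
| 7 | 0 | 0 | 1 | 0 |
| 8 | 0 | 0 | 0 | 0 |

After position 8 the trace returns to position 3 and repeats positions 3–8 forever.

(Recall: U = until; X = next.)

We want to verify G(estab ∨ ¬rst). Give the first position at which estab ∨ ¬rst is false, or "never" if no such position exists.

estab ∨ ¬rst holds at every position 0..8, and those are all the positions the trace ever visits, so the invariant G(estab ∨ ¬rst) is never violated.

never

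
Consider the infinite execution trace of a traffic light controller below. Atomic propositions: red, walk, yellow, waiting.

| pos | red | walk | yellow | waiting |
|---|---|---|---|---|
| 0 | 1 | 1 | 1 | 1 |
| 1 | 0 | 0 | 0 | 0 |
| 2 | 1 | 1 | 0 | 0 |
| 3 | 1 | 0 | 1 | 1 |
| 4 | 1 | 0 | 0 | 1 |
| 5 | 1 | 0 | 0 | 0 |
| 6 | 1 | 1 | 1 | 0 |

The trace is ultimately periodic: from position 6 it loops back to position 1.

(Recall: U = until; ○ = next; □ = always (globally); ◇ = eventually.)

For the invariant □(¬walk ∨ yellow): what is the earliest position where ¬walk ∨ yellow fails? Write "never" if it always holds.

Check ¬walk ∨ yellow at each position in order: 0 ✓, 1 ✓.
At position 2 the labels are {red, walk}, so ¬walk ∨ yellow is false there. This is the first violation.

2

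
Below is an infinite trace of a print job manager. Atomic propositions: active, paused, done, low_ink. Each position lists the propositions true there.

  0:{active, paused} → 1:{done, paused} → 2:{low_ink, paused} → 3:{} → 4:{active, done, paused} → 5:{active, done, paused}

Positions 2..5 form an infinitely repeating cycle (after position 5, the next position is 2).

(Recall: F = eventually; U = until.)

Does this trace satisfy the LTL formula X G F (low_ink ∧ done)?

The position after 0 is 1; G F (low_ink ∧ done) is false there.

Violated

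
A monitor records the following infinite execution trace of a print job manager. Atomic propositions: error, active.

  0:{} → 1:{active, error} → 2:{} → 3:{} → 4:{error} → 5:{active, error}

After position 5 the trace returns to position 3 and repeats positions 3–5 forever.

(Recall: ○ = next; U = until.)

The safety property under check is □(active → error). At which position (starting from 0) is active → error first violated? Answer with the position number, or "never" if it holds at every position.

active → error holds at every position 0..5, and those are all the positions the trace ever visits, so the invariant □(active → error) is never violated.

never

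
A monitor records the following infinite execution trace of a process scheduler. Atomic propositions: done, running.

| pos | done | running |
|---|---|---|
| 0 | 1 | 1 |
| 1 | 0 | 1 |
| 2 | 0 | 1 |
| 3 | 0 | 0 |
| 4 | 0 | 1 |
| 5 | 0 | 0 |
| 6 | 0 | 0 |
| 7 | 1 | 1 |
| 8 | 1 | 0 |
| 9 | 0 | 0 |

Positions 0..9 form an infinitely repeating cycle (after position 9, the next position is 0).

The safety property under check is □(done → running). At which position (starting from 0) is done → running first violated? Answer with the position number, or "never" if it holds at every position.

Check done → running at each position in order: 0 ✓, 1 ✓, 2 ✓, 3 ✓, 4 ✓, 5 ✓, 6 ✓, 7 ✓.
At position 8 the labels are {done}, so done → running is false there. This is the first violation.

8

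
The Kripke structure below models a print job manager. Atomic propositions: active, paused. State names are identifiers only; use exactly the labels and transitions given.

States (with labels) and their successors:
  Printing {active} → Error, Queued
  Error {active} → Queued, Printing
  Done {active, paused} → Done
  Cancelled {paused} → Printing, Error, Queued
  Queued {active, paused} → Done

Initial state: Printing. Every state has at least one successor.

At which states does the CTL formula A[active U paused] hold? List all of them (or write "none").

States satisfying active: {Printing, Error, Done, Queued}.
States satisfying paused: {Done, Cancelled, Queued}.
States satisfying A[active U paused]: {Done, Cancelled, Queued}.

{Done, Cancelled, Queued}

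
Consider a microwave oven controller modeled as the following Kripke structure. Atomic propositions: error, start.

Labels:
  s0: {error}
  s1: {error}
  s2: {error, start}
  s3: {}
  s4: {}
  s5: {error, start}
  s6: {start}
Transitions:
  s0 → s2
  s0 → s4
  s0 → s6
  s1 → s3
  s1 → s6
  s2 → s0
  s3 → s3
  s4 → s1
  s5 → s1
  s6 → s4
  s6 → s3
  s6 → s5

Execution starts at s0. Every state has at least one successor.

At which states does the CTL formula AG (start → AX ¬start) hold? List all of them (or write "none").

States satisfying start → AX ¬start: {s0, s1, s2, s3, s4, s5}.
States satisfying AG (start → AX ¬start): {s3}.

{s3}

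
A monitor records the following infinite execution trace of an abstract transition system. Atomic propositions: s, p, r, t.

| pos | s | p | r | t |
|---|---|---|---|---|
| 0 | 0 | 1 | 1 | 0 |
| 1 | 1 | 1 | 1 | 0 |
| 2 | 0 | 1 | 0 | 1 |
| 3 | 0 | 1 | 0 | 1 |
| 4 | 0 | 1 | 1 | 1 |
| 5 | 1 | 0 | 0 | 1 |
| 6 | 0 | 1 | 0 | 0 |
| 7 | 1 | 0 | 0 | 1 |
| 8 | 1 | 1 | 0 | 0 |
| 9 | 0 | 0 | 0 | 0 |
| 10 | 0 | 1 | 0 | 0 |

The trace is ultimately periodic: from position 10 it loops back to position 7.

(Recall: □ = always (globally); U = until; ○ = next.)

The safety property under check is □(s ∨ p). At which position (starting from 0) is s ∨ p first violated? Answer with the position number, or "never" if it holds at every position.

9

Check s ∨ p at each position in order: 0 ✓, 1 ✓, 2 ✓, 3 ✓, 4 ✓, 5 ✓, 6 ✓, 7 ✓, 8 ✓.
At position 9 the labels are {}, so s ∨ p is false there. This is the first violation.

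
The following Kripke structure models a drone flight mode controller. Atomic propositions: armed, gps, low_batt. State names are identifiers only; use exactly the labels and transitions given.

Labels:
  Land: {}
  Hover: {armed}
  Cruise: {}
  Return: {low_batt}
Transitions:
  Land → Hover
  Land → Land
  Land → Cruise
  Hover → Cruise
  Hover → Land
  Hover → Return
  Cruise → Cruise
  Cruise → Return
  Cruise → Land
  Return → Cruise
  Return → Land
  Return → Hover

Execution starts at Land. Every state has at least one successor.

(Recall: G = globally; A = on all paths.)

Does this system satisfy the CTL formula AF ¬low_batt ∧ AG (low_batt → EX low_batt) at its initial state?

States satisfying ¬low_batt: {Land, Hover, Cruise}.
States satisfying AF ¬low_batt: {Land, Hover, Cruise, Return}.
States satisfying low_batt → EX low_batt: {Land, Hover, Cruise}.
States satisfying AG (low_batt → EX low_batt): ∅.
States satisfying AF ¬low_batt ∧ AG (low_batt → EX low_batt): ∅.
Land ∉ Sat(AF ¬low_batt ∧ AG (low_batt → EX low_batt)).

No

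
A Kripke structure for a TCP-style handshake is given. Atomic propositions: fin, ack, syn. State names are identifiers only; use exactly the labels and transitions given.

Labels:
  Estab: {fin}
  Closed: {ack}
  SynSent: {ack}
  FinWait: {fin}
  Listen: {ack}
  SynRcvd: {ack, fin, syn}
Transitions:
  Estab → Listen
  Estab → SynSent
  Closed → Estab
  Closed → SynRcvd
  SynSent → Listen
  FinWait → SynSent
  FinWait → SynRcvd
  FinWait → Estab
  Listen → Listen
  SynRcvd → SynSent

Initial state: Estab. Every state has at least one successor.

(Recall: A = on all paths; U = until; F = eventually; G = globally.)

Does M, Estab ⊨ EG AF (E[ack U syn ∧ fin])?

States satisfying AF (E[ack U syn ∧ fin]): {Closed, SynRcvd}.
States satisfying EG AF (E[ack U syn ∧ fin]): ∅.
No suitable path/successor from Estab witnesses the formula.
Estab ∉ Sat(EG AF (E[ack U syn ∧ fin])).

No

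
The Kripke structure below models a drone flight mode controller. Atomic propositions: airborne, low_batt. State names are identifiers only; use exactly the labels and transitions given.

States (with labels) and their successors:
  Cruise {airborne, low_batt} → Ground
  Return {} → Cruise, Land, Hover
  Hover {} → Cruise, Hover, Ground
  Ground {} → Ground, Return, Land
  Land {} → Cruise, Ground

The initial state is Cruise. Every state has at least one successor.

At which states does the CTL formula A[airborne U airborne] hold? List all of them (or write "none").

{Cruise}

States satisfying airborne: {Cruise}.
States satisfying A[airborne U airborne]: {Cruise}.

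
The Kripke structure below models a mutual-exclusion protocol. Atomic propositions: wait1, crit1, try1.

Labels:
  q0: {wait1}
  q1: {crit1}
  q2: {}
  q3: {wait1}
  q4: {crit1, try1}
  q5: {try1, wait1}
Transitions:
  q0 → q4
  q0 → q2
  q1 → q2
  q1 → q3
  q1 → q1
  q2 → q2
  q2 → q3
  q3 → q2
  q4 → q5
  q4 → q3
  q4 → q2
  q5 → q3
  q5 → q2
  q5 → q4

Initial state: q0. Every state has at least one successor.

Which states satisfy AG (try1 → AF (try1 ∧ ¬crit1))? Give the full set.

{q1, q2, q3}

States satisfying try1 → AF (try1 ∧ ¬crit1): {q0, q1, q2, q3, q5}.
States satisfying AG (try1 → AF (try1 ∧ ¬crit1)): {q1, q2, q3}.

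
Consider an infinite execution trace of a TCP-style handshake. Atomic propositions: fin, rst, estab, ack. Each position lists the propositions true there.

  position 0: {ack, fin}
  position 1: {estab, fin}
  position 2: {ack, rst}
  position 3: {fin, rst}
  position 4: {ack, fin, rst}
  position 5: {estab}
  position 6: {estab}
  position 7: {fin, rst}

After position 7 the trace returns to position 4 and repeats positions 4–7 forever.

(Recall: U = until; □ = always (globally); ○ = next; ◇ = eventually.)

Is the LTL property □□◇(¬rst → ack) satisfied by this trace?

Satisfied

□◇(¬rst → ack) holds at every position 0..7, and those are all positions ever visited, so □□◇(¬rst → ack) holds.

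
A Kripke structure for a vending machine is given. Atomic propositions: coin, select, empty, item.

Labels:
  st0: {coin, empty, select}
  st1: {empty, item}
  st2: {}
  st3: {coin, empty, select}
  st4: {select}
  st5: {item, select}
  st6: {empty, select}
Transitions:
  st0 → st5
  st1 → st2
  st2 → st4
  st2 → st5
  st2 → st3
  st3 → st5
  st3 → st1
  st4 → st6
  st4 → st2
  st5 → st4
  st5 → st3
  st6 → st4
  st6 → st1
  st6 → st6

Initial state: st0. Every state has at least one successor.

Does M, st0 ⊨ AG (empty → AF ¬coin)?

States satisfying empty → AF ¬coin: {st0, st1, st2, st3, st4, st5, st6}.
States satisfying AG (empty → AF ¬coin): {st0, st1, st2, st3, st4, st5, st6}.
Every state reachable from st0 satisfies empty → AF ¬coin.
st0 ∈ Sat(AG (empty → AF ¬coin)).

Satisfied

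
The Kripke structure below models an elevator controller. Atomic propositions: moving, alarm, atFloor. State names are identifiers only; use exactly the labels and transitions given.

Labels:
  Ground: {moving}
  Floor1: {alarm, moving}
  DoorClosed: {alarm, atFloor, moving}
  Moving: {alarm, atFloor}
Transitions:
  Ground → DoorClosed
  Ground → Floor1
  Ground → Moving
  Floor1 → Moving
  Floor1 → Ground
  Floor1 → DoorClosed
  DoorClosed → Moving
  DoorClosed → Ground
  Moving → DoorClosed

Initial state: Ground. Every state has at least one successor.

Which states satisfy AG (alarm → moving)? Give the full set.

States satisfying alarm → moving: {Ground, Floor1, DoorClosed}.
States satisfying AG (alarm → moving): ∅.

none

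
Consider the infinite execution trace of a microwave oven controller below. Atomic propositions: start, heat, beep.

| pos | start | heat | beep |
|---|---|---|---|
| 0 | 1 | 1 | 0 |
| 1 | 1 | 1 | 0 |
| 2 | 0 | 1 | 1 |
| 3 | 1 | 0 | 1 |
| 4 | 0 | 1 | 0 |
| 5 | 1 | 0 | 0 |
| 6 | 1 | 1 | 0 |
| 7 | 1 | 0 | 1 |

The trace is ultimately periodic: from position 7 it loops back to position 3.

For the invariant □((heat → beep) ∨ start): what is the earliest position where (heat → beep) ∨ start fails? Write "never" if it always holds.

Check (heat → beep) ∨ start at each position in order: 0 ✓, 1 ✓, 2 ✓, 3 ✓.
At position 4 the labels are {heat}, so (heat → beep) ∨ start is false there. This is the first violation.

4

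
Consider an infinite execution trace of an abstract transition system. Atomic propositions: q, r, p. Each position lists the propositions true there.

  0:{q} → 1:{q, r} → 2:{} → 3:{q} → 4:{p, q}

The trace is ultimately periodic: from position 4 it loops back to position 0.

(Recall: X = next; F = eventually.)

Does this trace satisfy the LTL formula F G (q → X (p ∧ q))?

G (q → X (p ∧ q)) is false at every position 0..4, so it never becomes true and F G (q → X (p ∧ q)) fails.

No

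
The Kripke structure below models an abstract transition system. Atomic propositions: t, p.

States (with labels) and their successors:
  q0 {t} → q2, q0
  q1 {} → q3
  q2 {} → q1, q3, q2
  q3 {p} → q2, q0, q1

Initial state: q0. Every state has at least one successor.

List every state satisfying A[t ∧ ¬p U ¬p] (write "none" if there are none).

States satisfying t ∧ ¬p: {q0}.
States satisfying ¬p: {q0, q1, q2}.
States satisfying A[t ∧ ¬p U ¬p]: {q0, q1, q2}.

{q0, q1, q2}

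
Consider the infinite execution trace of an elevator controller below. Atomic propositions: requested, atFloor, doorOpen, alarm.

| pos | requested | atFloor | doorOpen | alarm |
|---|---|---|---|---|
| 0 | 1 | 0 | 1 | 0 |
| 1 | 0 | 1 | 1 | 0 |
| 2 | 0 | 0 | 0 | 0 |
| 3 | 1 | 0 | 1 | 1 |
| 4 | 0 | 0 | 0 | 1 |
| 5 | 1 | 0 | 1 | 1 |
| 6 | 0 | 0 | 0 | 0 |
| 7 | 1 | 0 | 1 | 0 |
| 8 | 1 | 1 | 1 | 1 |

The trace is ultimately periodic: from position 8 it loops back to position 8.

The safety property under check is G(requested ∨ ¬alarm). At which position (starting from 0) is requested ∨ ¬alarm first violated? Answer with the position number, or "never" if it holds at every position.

4

Check requested ∨ ¬alarm at each position in order: 0 ✓, 1 ✓, 2 ✓, 3 ✓.
At position 4 the labels are {alarm}, so requested ∨ ¬alarm is false there. This is the first violation.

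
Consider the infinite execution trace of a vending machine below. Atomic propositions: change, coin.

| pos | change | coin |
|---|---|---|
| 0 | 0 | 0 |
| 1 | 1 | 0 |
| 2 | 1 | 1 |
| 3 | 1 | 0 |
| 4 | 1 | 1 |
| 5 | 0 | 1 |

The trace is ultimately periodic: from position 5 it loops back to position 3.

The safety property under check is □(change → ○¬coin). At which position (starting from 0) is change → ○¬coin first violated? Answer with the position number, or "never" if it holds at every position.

1

Check change → ○¬coin at each position in order: 0 ✓.
At position 1 the labels are {change} and the next position 2 has {change, coin}, so change → ○¬coin is false there. This is the first violation.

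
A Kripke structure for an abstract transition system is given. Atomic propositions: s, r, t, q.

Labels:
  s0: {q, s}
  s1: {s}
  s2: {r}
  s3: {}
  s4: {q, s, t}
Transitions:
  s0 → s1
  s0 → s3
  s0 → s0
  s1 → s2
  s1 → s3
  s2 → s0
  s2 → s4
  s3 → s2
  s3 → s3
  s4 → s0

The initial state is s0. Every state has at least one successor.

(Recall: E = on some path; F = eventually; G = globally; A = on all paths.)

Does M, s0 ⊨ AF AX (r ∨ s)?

States satisfying AX (r ∨ s): {s2, s4}.
States satisfying AF AX (r ∨ s): {s2, s4}.
There is a path from s0 along which AX (r ∨ s) never holds.
s0 ∉ Sat(AF AX (r ∨ s)).

Does not hold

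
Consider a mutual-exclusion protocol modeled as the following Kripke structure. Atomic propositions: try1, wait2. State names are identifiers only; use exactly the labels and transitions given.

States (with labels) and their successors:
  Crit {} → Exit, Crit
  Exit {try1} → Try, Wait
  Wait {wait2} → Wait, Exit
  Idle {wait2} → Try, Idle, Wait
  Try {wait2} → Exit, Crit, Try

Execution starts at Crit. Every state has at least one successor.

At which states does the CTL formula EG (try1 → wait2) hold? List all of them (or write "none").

{Crit, Wait, Idle, Try}

States satisfying try1 → wait2: {Crit, Wait, Idle, Try}.
States satisfying EG (try1 → wait2): {Crit, Wait, Idle, Try}.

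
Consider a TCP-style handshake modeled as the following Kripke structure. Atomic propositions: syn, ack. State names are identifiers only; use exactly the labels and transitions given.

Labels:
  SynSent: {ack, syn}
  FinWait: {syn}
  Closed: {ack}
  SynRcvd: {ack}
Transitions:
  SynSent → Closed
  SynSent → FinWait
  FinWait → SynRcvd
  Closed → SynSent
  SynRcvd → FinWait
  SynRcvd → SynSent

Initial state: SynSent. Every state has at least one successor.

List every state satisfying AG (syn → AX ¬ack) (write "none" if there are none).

none

States satisfying syn → AX ¬ack: {Closed, SynRcvd}.
States satisfying AG (syn → AX ¬ack): ∅.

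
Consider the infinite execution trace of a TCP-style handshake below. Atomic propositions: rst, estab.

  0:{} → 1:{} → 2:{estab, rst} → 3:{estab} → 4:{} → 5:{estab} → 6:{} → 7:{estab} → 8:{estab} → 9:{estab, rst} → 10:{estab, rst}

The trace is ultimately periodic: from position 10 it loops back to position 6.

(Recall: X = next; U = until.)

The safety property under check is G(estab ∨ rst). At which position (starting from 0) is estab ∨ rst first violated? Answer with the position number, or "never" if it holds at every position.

At position 0 the labels are {}, so estab ∨ rst is false there. This is the first violation.

0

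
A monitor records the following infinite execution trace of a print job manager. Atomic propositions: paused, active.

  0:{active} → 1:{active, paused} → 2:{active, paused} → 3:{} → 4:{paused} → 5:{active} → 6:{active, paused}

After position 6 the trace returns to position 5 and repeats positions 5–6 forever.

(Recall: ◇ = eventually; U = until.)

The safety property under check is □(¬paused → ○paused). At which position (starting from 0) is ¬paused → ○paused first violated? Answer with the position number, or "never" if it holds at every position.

never

¬paused → ○paused holds at every position 0..6, and those are all the positions the trace ever visits, so the invariant □(¬paused → ○paused) is never violated.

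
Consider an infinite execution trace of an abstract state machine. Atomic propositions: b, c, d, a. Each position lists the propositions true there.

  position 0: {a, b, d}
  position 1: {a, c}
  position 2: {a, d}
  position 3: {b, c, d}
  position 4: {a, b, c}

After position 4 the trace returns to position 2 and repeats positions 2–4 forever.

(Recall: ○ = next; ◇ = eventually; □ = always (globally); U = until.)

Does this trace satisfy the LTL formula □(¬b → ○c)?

Violated

¬b → ○c must hold at every position from 0 onward. It fails at position 1, so □(¬b → ○c) is false.
Positions where ¬b holds: 1, 2.
Check ○c at each: 1→fails, 2→ok.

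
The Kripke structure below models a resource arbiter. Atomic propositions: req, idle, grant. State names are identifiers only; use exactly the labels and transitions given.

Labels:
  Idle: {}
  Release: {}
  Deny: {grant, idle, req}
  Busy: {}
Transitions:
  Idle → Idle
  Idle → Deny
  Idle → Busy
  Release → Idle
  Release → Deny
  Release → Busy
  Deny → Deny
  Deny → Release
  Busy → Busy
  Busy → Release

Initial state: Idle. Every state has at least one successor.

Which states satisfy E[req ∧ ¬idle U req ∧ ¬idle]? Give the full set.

States satisfying req ∧ ¬idle: ∅.
States satisfying E[req ∧ ¬idle U req ∧ ¬idle]: ∅.

none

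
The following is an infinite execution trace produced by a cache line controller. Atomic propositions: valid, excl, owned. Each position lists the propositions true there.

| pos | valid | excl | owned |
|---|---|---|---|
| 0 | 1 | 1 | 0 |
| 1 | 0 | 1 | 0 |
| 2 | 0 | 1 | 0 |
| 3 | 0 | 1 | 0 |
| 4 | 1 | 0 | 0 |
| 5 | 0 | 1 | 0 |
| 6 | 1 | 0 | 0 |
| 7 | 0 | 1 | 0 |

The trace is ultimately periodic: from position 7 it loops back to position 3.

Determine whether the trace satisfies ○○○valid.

Violated

The position after 0 is 1; ○○valid is false there.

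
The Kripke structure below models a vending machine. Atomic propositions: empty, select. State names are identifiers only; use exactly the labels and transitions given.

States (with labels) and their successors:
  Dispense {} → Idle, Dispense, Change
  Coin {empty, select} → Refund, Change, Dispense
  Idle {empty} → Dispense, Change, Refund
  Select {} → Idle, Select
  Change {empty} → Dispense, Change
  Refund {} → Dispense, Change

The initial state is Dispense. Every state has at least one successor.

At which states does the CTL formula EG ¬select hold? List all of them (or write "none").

States satisfying ¬select: {Dispense, Idle, Select, Change, Refund}.
States satisfying EG ¬select: {Dispense, Idle, Select, Change, Refund}.

{Dispense, Idle, Select, Change, Refund}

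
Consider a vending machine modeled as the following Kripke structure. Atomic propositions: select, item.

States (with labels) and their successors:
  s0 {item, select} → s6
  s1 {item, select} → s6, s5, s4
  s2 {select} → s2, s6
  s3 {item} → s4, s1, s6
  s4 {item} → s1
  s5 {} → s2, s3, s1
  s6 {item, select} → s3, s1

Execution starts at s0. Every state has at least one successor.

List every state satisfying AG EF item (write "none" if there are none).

States satisfying EF item: {s0, s1, s2, s3, s4, s5, s6}.
States satisfying AG EF item: {s0, s1, s2, s3, s4, s5, s6}.

{s0, s1, s2, s3, s4, s5, s6}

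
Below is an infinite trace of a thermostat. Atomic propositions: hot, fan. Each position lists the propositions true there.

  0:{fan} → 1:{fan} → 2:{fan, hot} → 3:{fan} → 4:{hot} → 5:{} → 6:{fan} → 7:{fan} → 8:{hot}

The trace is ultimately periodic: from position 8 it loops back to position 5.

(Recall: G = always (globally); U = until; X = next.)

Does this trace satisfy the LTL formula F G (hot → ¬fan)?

Yes

G (hot → ¬fan) holds at position 3, which is reachable from 0, so F G (hot → ¬fan) holds.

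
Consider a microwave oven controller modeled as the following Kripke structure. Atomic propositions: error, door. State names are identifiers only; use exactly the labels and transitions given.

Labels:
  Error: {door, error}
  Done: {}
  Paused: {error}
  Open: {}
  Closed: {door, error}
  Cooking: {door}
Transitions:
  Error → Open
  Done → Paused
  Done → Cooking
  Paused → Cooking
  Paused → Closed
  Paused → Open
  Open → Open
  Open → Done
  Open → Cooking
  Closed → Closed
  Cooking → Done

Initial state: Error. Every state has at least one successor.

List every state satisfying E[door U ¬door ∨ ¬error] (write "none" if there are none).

{Error, Done, Paused, Open, Cooking}

States satisfying door: {Error, Closed, Cooking}.
States satisfying ¬door ∨ ¬error: {Done, Paused, Open, Cooking}.
States satisfying E[door U ¬door ∨ ¬error]: {Error, Done, Paused, Open, Cooking}.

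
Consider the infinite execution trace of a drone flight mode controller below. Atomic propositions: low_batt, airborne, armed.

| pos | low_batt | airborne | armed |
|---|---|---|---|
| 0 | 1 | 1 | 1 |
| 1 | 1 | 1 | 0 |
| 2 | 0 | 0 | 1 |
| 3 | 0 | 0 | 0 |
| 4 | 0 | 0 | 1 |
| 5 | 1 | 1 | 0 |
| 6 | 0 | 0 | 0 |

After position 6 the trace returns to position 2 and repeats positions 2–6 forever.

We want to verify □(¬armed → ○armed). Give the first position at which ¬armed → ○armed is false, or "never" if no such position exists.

Check ¬armed → ○armed at each position in order: 0 ✓, 1 ✓, 2 ✓, 3 ✓, 4 ✓.
At position 5 the labels are {airborne, low_batt} and the next position 6 has {}, so ¬armed → ○armed is false there. This is the first violation.

5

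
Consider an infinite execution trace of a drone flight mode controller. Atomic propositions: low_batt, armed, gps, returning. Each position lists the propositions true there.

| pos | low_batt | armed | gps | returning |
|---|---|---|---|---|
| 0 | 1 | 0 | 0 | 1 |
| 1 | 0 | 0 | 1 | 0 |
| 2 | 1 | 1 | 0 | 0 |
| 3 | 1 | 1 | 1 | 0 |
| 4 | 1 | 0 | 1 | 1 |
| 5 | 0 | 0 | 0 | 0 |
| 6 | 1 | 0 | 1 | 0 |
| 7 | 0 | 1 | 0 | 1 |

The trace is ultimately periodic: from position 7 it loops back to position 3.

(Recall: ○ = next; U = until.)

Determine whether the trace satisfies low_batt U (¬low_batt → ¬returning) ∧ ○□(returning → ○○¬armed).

Walking from position 0: ¬low_batt → ¬returning first holds at position 0, and low_batt holds at every earlier position along the way, so low_batt U (¬low_batt → ¬returning) holds.
The position after 0 is 1; □(returning → ○○¬armed) is true there.
At position 0: low_batt U (¬low_batt → ¬returning) is true; ○□(returning → ○○¬armed) is true; so low_batt U (¬low_batt → ¬returning) ∧ ○□(returning → ○○¬armed) is true.

Holds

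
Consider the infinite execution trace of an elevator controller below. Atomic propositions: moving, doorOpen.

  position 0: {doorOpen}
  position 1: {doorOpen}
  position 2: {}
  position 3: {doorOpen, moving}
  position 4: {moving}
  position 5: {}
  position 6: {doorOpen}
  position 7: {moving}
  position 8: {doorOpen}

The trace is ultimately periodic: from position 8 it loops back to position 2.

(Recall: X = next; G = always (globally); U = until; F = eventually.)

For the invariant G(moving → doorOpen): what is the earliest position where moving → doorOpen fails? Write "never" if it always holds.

4

Check moving → doorOpen at each position in order: 0 ✓, 1 ✓, 2 ✓, 3 ✓.
At position 4 the labels are {moving}, so moving → doorOpen is false there. This is the first violation.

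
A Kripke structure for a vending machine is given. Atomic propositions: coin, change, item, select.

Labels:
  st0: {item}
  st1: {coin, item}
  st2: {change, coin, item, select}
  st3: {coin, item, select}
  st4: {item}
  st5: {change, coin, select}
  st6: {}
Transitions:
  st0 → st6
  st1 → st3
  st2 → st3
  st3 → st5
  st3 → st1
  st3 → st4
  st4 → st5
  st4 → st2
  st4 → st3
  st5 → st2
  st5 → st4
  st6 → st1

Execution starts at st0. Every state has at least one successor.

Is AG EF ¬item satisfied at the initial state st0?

States satisfying EF ¬item: {st0, st1, st2, st3, st4, st5, st6}.
States satisfying AG EF ¬item: {st0, st1, st2, st3, st4, st5, st6}.
Every state reachable from st0 satisfies EF ¬item.
st0 ∈ Sat(AG EF ¬item).

Holds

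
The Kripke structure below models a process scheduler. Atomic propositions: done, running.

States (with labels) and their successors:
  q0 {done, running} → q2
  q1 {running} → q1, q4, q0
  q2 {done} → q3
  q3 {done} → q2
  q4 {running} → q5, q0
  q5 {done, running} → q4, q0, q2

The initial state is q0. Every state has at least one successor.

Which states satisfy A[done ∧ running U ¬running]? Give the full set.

{q0, q2, q3}

States satisfying done ∧ running: {q0, q5}.
States satisfying ¬running: {q2, q3}.
States satisfying A[done ∧ running U ¬running]: {q0, q2, q3}.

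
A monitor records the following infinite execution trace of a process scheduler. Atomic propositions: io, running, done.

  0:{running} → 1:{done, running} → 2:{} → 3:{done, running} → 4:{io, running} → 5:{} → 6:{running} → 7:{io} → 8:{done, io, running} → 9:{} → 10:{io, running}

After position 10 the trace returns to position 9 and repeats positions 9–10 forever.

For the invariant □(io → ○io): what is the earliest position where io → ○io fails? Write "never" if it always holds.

Check io → ○io at each position in order: 0 ✓, 1 ✓, 2 ✓, 3 ✓.
At position 4 the labels are {io, running} and the next position 5 has {}, so io → ○io is false there. This is the first violation.

4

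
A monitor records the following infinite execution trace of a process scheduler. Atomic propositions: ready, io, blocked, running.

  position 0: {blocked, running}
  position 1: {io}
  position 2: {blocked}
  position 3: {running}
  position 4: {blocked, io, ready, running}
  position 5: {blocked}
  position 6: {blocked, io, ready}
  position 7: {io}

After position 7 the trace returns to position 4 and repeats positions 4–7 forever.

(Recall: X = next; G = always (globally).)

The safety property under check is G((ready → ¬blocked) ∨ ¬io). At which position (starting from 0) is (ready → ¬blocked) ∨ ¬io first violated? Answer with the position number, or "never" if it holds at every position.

Check (ready → ¬blocked) ∨ ¬io at each position in order: 0 ✓, 1 ✓, 2 ✓, 3 ✓.
At position 4 the labels are {blocked, io, ready, running}, so (ready → ¬blocked) ∨ ¬io is false there. This is the first violation.

4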